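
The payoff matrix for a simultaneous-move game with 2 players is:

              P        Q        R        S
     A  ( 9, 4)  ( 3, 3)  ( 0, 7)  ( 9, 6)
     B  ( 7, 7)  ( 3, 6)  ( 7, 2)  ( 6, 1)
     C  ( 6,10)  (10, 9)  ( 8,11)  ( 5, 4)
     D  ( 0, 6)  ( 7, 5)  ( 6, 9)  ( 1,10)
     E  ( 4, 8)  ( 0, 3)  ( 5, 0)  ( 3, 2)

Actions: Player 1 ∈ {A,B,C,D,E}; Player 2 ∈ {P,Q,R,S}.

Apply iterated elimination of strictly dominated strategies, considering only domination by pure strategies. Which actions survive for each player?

Survivors P1:{A,B,C} P2:{P,R}

P1 drop D (C beats it: P:6>0 Q:10>7 R:8>6 S:5>1)
P1 drop E (B beats it: P:7>4 Q:3>0 R:7>5 S:6>3)
P2 drop Q (P beats it: A:4>3 B:7>6 C:10>9)
P2 drop S (R beats it: A:7>6 B:2>1 C:11>4)
P1→{A,B,C} P2→{P,R}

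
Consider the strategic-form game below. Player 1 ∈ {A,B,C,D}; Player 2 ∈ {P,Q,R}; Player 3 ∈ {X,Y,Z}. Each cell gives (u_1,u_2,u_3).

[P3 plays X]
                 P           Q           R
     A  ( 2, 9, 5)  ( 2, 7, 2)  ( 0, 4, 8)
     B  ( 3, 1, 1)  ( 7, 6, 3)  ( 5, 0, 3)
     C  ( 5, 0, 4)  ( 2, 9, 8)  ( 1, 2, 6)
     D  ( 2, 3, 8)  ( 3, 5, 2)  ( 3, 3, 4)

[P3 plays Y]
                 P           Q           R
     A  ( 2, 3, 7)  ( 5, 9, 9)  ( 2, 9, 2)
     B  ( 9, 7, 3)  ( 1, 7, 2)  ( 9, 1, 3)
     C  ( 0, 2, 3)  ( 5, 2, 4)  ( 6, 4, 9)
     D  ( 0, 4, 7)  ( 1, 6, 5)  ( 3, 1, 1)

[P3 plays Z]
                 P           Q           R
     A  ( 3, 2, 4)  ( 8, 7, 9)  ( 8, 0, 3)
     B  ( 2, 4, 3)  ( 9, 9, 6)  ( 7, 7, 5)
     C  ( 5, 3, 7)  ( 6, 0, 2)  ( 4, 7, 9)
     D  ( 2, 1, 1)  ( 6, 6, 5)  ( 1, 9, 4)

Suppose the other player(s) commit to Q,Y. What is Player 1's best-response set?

u_1(A vs Q,Y) = 5
u_1(B vs Q,Y) = 1
u_1(C vs Q,Y) = 5
u_1(D vs Q,Y) = 1
max payoff 5 at {A,C}

argmax u_1 = {A,C}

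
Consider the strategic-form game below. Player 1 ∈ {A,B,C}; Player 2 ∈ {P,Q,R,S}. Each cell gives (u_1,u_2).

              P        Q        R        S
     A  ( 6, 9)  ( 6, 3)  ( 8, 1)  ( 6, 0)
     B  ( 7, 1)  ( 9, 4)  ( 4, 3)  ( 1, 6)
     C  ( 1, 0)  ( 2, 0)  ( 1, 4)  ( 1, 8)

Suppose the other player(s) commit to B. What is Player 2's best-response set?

u_2(P vs B) = 1
u_2(Q vs B) = 4
u_2(R vs B) = 3
u_2(S vs B) = 6
max payoff 6 at {S}

P2 best: {S}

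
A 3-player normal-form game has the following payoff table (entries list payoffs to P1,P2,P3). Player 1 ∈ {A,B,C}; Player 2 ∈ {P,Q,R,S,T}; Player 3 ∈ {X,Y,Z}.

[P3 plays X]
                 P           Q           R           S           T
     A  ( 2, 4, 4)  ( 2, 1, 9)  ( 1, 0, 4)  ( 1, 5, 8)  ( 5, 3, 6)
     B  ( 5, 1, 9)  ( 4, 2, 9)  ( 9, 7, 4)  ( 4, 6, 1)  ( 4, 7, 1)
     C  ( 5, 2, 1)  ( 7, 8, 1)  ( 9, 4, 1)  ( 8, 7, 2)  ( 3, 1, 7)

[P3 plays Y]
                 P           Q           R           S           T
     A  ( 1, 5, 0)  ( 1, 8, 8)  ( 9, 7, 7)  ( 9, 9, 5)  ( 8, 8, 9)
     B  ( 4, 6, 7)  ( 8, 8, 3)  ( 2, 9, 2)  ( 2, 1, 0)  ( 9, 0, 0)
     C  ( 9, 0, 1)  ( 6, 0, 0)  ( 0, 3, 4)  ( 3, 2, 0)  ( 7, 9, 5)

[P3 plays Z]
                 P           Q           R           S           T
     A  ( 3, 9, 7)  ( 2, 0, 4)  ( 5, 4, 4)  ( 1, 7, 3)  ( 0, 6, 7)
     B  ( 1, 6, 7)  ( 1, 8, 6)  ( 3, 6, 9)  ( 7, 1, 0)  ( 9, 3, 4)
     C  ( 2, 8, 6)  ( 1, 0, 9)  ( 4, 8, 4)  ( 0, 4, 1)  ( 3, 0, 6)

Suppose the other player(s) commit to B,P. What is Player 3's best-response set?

BR_3 = {X}

u_3(X vs B,P) = 9
u_3(Y vs B,P) = 7
u_3(Z vs B,P) = 7
max payoff 9 at {X}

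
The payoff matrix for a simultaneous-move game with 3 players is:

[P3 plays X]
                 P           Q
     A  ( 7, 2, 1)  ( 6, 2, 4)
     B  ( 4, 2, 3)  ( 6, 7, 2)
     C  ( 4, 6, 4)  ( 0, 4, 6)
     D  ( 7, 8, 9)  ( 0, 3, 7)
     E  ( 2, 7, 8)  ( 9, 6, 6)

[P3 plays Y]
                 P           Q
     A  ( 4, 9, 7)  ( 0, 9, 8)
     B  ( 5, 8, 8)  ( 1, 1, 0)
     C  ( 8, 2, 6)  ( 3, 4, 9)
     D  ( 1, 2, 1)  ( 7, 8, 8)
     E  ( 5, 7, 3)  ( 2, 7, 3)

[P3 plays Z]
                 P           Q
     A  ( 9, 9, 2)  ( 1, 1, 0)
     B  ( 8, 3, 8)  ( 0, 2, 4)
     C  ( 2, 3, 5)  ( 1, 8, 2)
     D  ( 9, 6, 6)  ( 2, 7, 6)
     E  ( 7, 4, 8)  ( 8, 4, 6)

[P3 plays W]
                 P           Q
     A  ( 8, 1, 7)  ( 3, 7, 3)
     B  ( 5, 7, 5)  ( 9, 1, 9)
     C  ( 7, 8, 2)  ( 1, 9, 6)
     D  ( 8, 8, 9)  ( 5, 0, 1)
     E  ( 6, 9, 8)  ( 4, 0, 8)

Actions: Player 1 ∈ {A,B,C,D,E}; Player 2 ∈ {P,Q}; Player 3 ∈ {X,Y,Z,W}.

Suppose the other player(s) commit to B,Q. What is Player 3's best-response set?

P3 best: {W}

u_3(X vs B,Q) = 2
u_3(Y vs B,Q) = 0
u_3(Z vs B,Q) = 4
u_3(W vs B,Q) = 9
max payoff 9 at {W}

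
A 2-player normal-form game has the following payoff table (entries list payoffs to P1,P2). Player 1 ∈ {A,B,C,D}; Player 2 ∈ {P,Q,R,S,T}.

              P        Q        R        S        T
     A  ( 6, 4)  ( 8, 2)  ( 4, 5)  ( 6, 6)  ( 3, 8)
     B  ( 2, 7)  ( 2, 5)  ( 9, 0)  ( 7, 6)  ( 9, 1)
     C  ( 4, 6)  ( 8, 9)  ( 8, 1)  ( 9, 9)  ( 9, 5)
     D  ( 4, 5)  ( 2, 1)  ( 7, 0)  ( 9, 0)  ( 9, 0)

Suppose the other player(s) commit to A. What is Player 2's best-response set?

u_2(P vs A) = 4
u_2(Q vs A) = 2
u_2(R vs A) = 5
u_2(S vs A) = 6
u_2(T vs A) = 8
max payoff 8 at {T}

P2 best: {T}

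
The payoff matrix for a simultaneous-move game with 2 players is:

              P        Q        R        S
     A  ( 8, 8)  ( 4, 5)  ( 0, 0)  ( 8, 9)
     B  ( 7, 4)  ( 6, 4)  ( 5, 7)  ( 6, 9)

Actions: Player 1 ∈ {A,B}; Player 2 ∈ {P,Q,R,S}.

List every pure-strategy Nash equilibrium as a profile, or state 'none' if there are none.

NE set: (A,S)

(A,P): not NE [P2→S gives 9>8]
(A,Q): not NE [P1→B gives 6>4; P2→S gives 9>5]
(A,R): not NE [P1→B gives 5>0; P2→S gives 9>0]
(A,S): NE
(B,P): not NE [P1→A gives 8>7; P2→S gives 9>4]
(B,Q): not NE [P2→S gives 9>4]
(B,R): not NE [P2→S gives 9>7]
(B,S): not NE [P1→A gives 8>6]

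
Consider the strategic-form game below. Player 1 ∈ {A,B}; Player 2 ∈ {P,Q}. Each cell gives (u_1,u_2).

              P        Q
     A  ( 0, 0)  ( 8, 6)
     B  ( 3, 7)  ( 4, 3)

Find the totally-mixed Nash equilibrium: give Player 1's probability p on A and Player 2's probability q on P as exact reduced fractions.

(p,q) = (2/5, 4/7)

P1 indiff ⇒ q·0+(1-q)·8 = q·3+(1-q)·4 ⇒ q(-3) = (1-q)(-4) ⇒ q = 4/7
P2 indiff ⇒ p·0+(1-p)·7 = p·6+(1-p)·3 ⇒ p(-6) = (1-p)(-4) ⇒ p = 2/5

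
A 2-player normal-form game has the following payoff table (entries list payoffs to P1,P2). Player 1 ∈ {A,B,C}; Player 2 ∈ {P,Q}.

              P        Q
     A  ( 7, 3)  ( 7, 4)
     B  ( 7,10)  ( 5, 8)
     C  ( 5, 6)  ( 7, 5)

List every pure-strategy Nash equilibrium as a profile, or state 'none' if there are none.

NE set: (A,Q), (B,P)

(A,P): not NE [P2→Q gives 4>3]
(A,Q): NE
(B,P): NE
(B,Q): not NE [P1→C gives 7>5; P2→P gives 10>8]
(C,P): not NE [P1→B gives 7>5]
(C,Q): not NE [P2→P gives 6>5]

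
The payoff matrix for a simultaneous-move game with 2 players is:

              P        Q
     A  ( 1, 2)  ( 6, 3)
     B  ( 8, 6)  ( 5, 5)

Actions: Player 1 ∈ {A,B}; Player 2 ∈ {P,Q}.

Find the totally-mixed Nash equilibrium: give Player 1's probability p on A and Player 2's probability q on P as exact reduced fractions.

P1 indiff ⇒ q·1+(1-q)·6 = q·8+(1-q)·5 ⇒ q(-7) = (1-q)(-1) ⇒ q = 1/8
P2 indiff ⇒ p·2+(1-p)·6 = p·3+(1-p)·5 ⇒ p(-1) = (1-p)(-1) ⇒ p = 1/2

(p,q) = (1/2, 1/8)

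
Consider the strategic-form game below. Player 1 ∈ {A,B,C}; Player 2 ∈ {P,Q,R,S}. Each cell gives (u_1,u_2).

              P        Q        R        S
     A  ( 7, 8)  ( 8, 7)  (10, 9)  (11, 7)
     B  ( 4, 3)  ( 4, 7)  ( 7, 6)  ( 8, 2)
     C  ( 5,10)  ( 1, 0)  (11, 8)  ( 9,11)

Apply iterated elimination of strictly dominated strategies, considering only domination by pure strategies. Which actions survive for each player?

IESDS → P1:{A,C} P2:{P,R,S}

P1 drop B (A beats it: P:7>4 Q:8>4 R:10>7 S:11>8)
P2 drop Q (P beats it: A:8>7 C:10>0)
P1→{A,C} P2→{P,R,S}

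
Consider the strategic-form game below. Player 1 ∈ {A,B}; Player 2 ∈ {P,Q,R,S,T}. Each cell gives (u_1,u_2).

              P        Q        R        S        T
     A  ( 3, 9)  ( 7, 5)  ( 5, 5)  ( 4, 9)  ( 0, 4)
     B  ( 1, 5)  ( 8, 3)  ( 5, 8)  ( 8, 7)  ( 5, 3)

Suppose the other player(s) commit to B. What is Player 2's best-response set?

u_2(P vs B) = 5
u_2(Q vs B) = 3
u_2(R vs B) = 8
u_2(S vs B) = 7
u_2(T vs B) = 3
max payoff 8 at {R}

P2 best: {R}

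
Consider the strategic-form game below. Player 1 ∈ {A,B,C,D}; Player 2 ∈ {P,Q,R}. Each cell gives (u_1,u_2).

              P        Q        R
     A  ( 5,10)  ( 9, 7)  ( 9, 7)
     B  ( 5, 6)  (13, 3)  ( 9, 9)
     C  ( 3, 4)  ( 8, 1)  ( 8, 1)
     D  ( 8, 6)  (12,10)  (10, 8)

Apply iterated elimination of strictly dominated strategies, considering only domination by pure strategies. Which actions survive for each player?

P1 drop A (D beats it: P:8>5 Q:12>9 R:10>9)
P1 drop C (B beats it: P:5>3 Q:13>8 R:9>8)
P2 drop P (R beats it: B:9>6 D:8>6)
P1→{B,D} P2→{Q,R}

IESDS → P1:{B,D} P2:{Q,R}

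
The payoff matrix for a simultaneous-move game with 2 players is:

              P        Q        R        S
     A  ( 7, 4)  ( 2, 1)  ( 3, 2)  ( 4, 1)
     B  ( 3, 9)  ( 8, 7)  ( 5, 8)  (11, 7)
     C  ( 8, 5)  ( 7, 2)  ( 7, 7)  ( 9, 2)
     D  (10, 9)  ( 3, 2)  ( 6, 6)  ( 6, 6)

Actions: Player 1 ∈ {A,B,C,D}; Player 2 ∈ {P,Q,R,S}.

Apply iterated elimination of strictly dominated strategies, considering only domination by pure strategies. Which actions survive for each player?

P1 drop A (C beats it: P:8>7 Q:7>2 R:7>3 S:9>4)
P2 drop Q (P beats it: B:9>7 C:5>2 D:9>2)
P2 drop S (P beats it: B:9>7 C:5>2 D:9>6)
P1 drop B (C beats it: P:8>3 R:7>5)
P1→{C,D} P2→{P,R}

Survivors P1:{C,D} P2:{P,R}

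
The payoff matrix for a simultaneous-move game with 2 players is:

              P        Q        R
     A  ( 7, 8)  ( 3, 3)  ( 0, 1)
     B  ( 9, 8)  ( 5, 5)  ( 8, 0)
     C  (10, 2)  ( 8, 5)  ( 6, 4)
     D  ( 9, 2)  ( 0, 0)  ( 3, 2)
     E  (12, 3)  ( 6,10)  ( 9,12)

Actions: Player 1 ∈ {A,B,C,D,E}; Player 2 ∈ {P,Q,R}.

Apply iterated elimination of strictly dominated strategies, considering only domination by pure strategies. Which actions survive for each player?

Survivors P1:{C,E} P2:{Q,R}

P1 drop A (B beats it: P:9>7 Q:5>3 R:8>0)
P1 drop B (E beats it: P:12>9 Q:6>5 R:9>8)
P1 drop D (C beats it: P:10>9 Q:8>0 R:6>3)
P2 drop P (Q beats it: C:5>2 E:10>3)
P1→{C,E} P2→{Q,R}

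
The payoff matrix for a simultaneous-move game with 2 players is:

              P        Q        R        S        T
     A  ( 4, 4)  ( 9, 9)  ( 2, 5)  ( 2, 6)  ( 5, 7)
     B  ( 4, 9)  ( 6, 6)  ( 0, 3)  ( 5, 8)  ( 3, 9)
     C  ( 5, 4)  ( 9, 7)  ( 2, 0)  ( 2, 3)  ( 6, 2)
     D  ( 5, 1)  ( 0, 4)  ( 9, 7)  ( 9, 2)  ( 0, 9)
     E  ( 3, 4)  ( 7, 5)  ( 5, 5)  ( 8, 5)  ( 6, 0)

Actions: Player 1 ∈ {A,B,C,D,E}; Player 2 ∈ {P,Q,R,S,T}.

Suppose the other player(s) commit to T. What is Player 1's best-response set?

u_1(A vs T) = 5
u_1(B vs T) = 3
u_1(C vs T) = 6
u_1(D vs T) = 0
u_1(E vs T) = 6
max payoff 6 at {C,E}

argmax u_1 = {C,E}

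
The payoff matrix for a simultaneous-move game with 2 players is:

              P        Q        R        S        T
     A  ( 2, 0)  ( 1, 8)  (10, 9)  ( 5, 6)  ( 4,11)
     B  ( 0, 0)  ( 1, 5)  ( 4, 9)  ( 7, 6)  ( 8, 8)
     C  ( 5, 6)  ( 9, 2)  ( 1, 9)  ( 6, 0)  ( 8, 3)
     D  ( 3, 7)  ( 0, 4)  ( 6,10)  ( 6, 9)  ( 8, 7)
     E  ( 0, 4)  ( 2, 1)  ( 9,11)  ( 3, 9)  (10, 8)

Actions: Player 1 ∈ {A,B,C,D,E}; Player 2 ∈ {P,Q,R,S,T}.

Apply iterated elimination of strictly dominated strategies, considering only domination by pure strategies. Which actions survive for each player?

Remaining: P1:{A,E} P2:{R,T}

P2 drop P (R beats it: A:9>0 B:9>0 C:9>6 D:10>7 E:11>4)
P2 drop Q (R beats it: A:9>8 B:9>5 C:9>2 D:10>4 E:11>1)
P2 drop S (R beats it: A:9>6 B:9>6 C:9>0 D:10>9 E:11>9)
P1 drop B (E beats it: R:9>4 T:10>8)
P1 drop C (E beats it: R:9>1 T:10>8)
P1 drop D (E beats it: R:9>6 T:10>8)
P1→{A,E} P2→{R,T}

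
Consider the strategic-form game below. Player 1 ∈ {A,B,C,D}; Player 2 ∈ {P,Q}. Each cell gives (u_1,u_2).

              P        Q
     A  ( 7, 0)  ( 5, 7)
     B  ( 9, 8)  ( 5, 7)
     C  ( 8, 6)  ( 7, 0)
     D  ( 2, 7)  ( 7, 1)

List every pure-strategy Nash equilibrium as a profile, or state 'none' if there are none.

(A,P): not NE [P1→B gives 9>7; P2→Q gives 7>0]
(A,Q): not NE [P1→D gives 7>5]
(B,P): NE
(B,Q): not NE [P1→D gives 7>5; P2→P gives 8>7]
(C,P): not NE [P1→B gives 9>8]
(C,Q): not NE [P2→P gives 6>0]
(D,P): not NE [P1→B gives 9>2]
(D,Q): not NE [P2→P gives 7>1]

Nash profiles: (B,P)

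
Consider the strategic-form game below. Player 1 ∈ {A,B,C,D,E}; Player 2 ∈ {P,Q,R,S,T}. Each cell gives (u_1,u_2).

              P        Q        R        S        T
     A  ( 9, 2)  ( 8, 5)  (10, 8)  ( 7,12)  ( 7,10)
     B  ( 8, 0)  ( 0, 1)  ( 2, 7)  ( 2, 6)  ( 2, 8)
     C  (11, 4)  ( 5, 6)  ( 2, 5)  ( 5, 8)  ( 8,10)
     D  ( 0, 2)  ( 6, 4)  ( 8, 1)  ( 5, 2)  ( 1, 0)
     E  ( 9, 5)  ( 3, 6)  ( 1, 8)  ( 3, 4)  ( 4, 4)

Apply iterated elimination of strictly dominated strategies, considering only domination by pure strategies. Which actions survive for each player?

IESDS → P1:{A,C} P2:{S,T}

P1 drop B (A beats it: P:9>8 Q:8>0 R:10>2 S:7>2 T:7>2)
P1 drop D (A beats it: P:9>0 Q:8>6 R:10>8 S:7>5 T:7>1)
P1 drop E (C beats it: P:11>9 Q:5>3 R:2>1 S:5>3 T:8>4)
P2 drop P (Q beats it: A:5>2 C:6>4)
P2 drop Q (S beats it: A:12>5 C:8>6)
P2 drop R (S beats it: A:12>8 C:8>5)
P1→{A,C} P2→{S,T}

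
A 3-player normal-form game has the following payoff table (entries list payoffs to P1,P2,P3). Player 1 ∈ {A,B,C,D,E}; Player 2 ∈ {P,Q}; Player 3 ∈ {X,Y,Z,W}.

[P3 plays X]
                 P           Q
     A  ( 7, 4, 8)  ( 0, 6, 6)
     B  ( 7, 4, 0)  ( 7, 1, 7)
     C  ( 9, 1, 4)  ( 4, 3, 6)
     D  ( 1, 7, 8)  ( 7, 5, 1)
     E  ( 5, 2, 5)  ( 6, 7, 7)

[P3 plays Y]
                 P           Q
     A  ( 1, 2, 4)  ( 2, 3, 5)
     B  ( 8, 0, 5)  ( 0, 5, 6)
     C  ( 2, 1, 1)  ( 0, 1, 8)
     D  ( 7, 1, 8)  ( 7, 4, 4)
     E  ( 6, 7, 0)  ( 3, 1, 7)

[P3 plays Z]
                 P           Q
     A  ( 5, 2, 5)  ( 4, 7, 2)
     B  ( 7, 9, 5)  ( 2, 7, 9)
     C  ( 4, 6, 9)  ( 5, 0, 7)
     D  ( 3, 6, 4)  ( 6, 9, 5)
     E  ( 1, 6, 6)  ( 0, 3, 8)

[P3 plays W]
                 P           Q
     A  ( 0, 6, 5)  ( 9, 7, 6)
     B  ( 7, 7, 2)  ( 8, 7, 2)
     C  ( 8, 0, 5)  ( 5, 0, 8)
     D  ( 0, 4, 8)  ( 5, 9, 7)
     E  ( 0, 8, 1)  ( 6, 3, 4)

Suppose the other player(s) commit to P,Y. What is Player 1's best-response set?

u_1(A vs P,Y) = 1
u_1(B vs P,Y) = 8
u_1(C vs P,Y) = 2
u_1(D vs P,Y) = 7
u_1(E vs P,Y) = 6
max payoff 8 at {B}

BR_1 = {B}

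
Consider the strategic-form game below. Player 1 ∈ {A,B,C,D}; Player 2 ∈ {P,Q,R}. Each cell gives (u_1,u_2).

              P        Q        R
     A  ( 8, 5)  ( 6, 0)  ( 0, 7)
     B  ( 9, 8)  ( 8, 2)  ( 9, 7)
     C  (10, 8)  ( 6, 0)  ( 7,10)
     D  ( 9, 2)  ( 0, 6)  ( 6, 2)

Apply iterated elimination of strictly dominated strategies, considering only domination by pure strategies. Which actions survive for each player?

P1 drop A (B beats it: P:9>8 Q:8>6 R:9>0)
P1 drop D (C beats it: P:10>9 Q:6>0 R:7>6)
P2 drop Q (P beats it: B:8>2 C:8>0)
P1→{B,C} P2→{P,R}

Remaining: P1:{B,C} P2:{P,R}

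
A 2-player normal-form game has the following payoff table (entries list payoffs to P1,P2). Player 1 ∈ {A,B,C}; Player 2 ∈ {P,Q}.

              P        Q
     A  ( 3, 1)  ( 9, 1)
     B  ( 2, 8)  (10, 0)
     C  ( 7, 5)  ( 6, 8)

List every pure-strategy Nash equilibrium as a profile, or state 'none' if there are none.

Equilibria: none

(A,P): not NE [P1→C gives 7>3]
(A,Q): not NE [P1→B gives 10>9]
(B,P): not NE [P1→C gives 7>2]
(B,Q): not NE [P2→P gives 8>0]
(C,P): not NE [P2→Q gives 8>5]
(C,Q): not NE [P1→B gives 10>6]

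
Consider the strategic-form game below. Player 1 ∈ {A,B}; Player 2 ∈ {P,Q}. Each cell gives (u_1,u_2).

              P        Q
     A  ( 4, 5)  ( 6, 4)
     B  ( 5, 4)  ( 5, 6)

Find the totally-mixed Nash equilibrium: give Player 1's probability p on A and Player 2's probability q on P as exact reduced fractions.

P1 mixes 2/3 on A; P2 mixes 1/2 on P

P1 indiff ⇒ q·4+(1-q)·6 = q·5+(1-q)·5 ⇒ q(-1) = (1-q)(-1) ⇒ q = 1/2
P2 indiff ⇒ p·5+(1-p)·4 = p·4+(1-p)·6 ⇒ p(1) = (1-p)(2) ⇒ p = 2/3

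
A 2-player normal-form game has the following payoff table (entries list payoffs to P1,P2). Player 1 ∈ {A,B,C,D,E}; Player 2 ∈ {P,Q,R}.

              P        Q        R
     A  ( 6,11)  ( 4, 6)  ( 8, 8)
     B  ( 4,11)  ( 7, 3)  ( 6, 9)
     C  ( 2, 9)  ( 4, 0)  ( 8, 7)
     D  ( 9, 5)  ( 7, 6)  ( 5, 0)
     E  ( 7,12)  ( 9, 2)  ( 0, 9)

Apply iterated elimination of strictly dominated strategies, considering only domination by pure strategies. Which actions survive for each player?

P2 drop R (P beats it: A:11>8 B:11>9 C:9>7 D:5>0 E:12>9)
P1 drop A (D beats it: P:9>6 Q:7>4)
P1 drop B (E beats it: P:7>4 Q:9>7)
P1 drop C (D beats it: P:9>2 Q:7>4)
P1→{D,E} P2→{P,Q}

Survivors P1:{D,E} P2:{P,Q}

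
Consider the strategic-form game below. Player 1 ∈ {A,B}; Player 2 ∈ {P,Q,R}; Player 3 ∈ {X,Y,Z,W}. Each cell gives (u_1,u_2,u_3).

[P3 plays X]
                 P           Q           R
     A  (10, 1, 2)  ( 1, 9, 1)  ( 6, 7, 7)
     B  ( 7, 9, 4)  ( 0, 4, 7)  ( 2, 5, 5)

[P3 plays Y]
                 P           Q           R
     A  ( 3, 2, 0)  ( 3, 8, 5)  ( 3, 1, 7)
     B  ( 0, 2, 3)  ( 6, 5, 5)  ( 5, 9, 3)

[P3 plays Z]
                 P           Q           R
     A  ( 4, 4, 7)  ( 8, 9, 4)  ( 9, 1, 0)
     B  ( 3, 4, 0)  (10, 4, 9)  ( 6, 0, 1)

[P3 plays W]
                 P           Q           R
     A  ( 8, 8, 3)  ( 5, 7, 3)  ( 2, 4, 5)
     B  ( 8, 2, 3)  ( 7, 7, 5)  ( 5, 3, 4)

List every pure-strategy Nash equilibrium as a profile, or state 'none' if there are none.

(A,P,X): not NE [P2→Q gives 9>1; P3→Z gives 7>2]
(A,P,Y): not NE [P2→Q gives 8>2; P3→Z gives 7>0]
(A,P,Z): not NE [P2→Q gives 9>4]
(A,P,W): not NE [P3→Z gives 7>3]
(A,Q,X): not NE [P3→Y gives 5>1]
(A,Q,Y): not NE [P1→B gives 6>3]
(A,Q,Z): not NE [P1→B gives 10>8; P3→Y gives 5>4]
(A,Q,W): not NE [P1→B gives 7>5; P2→P gives 8>7; P3→Y gives 5>3]
(A,R,X): not NE [P2→Q gives 9>7]
(A,R,Y): not NE [P1→B gives 5>3; P2→Q gives 8>1]
(A,R,Z): not NE [P2→Q gives 9>1; P3→Y gives 7>0]
(A,R,W): not NE [P1→B gives 5>2; P2→P gives 8>4; P3→Y gives 7>5]
(B,P,X): not NE [P1→A gives 10>7]
(B,P,Y): not NE [P1→A gives 3>0; P2→R gives 9>2; P3→X gives 4>3]
(B,P,Z): not NE [P1→A gives 4>3; P3→X gives 4>0]
(B,P,W): not NE [P2→Q gives 7>2; P3→X gives 4>3]
(B,Q,X): not NE [P1→A gives 1>0; P2→P gives 9>4; P3→Z gives 9>7]
(B,Q,Y): not NE [P2→R gives 9>5; P3→Z gives 9>5]
(B,Q,Z): NE
(B,Q,W): not NE [P3→Z gives 9>5]
(B,R,X): not NE [P1→A gives 6>2; P2→P gives 9>5]
(B,R,Y): not NE [P3→X gives 5>3]
(B,R,Z): not NE [P1→A gives 9>6; P2→Q gives 4>0; P3→X gives 5>1]
(B,R,W): not NE [P2→Q gives 7>3; P3→X gives 5>4]

PSNE = {(B,Q,Z)}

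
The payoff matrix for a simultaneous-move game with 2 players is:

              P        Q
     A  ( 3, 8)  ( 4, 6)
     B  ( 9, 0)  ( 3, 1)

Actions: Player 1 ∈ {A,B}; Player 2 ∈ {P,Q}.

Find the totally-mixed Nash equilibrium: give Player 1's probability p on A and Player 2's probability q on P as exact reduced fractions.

P1 mixes 1/3 on A; P2 mixes 1/7 on P

P1 indiff ⇒ q·3+(1-q)·4 = q·9+(1-q)·3 ⇒ q(-6) = (1-q)(-1) ⇒ q = 1/7
P2 indiff ⇒ p·8+(1-p)·0 = p·6+(1-p)·1 ⇒ p(2) = (1-p)(1) ⇒ p = 1/3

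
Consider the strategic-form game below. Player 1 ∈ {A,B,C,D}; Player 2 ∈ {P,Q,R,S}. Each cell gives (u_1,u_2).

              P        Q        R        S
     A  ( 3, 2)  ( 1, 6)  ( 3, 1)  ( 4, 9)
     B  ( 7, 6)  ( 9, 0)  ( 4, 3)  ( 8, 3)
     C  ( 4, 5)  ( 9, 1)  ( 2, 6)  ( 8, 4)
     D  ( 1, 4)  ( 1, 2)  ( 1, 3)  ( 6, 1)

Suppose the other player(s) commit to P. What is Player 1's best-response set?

u_1(A vs P) = 3
u_1(B vs P) = 7
u_1(C vs P) = 4
u_1(D vs P) = 1
max payoff 7 at {B}

BR_1 = {B}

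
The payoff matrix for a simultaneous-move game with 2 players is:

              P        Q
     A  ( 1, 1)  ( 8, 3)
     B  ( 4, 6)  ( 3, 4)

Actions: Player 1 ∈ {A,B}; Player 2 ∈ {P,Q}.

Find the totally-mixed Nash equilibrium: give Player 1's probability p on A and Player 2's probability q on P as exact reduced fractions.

(p,q) = (1/2, 5/8)

P1 indiff ⇒ q·1+(1-q)·8 = q·4+(1-q)·3 ⇒ q(-3) = (1-q)(-5) ⇒ q = 5/8
P2 indiff ⇒ p·1+(1-p)·6 = p·3+(1-p)·4 ⇒ p(-2) = (1-p)(-2) ⇒ p = 1/2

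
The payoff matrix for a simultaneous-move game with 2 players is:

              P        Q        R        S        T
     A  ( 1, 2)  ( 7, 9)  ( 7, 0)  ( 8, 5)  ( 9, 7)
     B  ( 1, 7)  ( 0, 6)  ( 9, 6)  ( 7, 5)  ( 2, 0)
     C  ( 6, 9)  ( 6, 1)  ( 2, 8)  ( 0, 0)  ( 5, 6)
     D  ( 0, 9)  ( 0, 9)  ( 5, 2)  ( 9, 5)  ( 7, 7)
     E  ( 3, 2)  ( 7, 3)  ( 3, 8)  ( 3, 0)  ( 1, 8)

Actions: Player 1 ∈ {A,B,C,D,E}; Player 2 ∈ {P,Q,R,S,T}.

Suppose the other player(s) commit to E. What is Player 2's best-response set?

u_2(P vs E) = 2
u_2(Q vs E) = 3
u_2(R vs E) = 8
u_2(S vs E) = 0
u_2(T vs E) = 8
max payoff 8 at {R,T}

BR_2 = {R,T}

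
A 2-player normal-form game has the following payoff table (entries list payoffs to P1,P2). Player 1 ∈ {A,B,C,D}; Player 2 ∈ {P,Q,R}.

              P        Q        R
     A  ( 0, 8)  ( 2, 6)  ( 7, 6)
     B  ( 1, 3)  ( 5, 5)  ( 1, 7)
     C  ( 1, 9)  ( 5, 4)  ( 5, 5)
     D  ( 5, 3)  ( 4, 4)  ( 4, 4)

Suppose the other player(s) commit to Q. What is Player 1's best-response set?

u_1(A vs Q) = 2
u_1(B vs Q) = 5
u_1(C vs Q) = 5
u_1(D vs Q) = 4
max payoff 5 at {B,C}

P1 best: {B,C}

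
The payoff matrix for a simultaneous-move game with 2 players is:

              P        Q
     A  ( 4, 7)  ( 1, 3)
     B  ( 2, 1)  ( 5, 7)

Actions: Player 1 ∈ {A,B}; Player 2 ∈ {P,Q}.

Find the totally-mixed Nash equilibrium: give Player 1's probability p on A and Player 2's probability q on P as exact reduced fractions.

P1 indiff ⇒ q·4+(1-q)·1 = q·2+(1-q)·5 ⇒ q(2) = (1-q)(4) ⇒ q = 2/3
P2 indiff ⇒ p·7+(1-p)·1 = p·3+(1-p)·7 ⇒ p(4) = (1-p)(6) ⇒ p = 3/5

P1 mixes 3/5 on A; P2 mixes 2/3 on P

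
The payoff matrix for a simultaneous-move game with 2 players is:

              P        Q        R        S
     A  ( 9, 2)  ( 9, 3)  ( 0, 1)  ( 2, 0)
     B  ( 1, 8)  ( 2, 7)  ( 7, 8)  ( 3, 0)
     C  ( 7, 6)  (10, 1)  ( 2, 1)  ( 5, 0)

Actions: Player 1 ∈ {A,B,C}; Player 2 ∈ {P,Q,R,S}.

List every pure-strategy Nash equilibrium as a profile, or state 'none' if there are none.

(A,P): not NE [P2→Q gives 3>2]
(A,Q): not NE [P1→C gives 10>9]
(A,R): not NE [P1→B gives 7>0; P2→Q gives 3>1]
(A,S): not NE [P1→C gives 5>2; P2→Q gives 3>0]
(B,P): not NE [P1→A gives 9>1]
(B,Q): not NE [P1→C gives 10>2; P2→R gives 8>7]
(B,R): NE
(B,S): not NE [P1→C gives 5>3; P2→R gives 8>0]
(C,P): not NE [P1→A gives 9>7]
(C,Q): not NE [P2→P gives 6>1]
(C,R): not NE [P1→B gives 7>2; P2→P gives 6>1]
(C,S): not NE [P2→P gives 6>0]

Nash profiles: (B,R)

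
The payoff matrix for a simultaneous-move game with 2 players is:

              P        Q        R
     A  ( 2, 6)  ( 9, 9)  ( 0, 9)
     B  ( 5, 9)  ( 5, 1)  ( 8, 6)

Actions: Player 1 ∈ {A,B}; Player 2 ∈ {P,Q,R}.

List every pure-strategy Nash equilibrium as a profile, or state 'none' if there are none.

Nash profiles: (A,Q), (B,P)

(A,P): not NE [P1→B gives 5>2; P2→R gives 9>6]
(A,Q): NE
(A,R): not NE [P1→B gives 8>0]
(B,P): NE
(B,Q): not NE [P1→A gives 9>5; P2→P gives 9>1]
(B,R): not NE [P2→P gives 9>6]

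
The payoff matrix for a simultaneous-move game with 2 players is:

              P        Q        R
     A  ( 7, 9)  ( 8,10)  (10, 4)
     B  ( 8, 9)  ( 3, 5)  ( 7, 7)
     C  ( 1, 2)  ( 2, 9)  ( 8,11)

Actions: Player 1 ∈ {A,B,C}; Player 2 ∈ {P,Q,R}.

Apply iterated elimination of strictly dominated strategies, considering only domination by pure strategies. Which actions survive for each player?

Survivors P1:{A,B} P2:{P,Q}

P1 drop C (A beats it: P:7>1 Q:8>2 R:10>8)
P2 drop R (P beats it: A:9>4 B:9>7)
P1→{A,B} P2→{P,Q}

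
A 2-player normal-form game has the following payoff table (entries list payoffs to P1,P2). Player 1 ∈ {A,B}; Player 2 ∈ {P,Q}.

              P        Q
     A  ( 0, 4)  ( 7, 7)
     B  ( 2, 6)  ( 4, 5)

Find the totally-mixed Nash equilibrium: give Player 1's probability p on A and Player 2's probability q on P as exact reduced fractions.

P1 mixes 1/4 on A; P2 mixes 3/5 on P

P1 indiff ⇒ q·0+(1-q)·7 = q·2+(1-q)·4 ⇒ q(-2) = (1-q)(-3) ⇒ q = 3/5
P2 indiff ⇒ p·4+(1-p)·6 = p·7+(1-p)·5 ⇒ p(-3) = (1-p)(-1) ⇒ p = 1/4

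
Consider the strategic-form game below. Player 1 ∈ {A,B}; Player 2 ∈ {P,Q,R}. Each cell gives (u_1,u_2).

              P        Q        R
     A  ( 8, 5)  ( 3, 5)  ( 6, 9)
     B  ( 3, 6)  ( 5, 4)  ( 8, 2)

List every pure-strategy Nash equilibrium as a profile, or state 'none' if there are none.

(A,P): not NE [P2→R gives 9>5]
(A,Q): not NE [P1→B gives 5>3; P2→R gives 9>5]
(A,R): not NE [P1→B gives 8>6]
(B,P): not NE [P1→A gives 8>3]
(B,Q): not NE [P2→P gives 6>4]
(B,R): not NE [P2→P gives 6>2]

Equilibria: none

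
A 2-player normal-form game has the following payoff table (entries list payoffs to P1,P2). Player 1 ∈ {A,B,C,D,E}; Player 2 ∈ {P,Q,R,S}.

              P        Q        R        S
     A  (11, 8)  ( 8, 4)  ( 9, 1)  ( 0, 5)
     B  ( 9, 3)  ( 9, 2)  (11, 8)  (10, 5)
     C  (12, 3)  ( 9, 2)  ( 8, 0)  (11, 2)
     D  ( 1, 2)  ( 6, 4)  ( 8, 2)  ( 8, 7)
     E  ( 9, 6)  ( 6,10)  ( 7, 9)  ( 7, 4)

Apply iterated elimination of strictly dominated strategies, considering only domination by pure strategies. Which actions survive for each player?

P1 drop D (B beats it: P:9>1 Q:9>6 R:11>8 S:10>8)
P1 drop E (C beats it: P:12>9 Q:9>6 R:8>7 S:11>7)
P2 drop Q (P beats it: A:8>4 B:3>2 C:3>2)
P1→{A,B,C} P2→{P,R,S}

IESDS → P1:{A,B,C} P2:{P,R,S}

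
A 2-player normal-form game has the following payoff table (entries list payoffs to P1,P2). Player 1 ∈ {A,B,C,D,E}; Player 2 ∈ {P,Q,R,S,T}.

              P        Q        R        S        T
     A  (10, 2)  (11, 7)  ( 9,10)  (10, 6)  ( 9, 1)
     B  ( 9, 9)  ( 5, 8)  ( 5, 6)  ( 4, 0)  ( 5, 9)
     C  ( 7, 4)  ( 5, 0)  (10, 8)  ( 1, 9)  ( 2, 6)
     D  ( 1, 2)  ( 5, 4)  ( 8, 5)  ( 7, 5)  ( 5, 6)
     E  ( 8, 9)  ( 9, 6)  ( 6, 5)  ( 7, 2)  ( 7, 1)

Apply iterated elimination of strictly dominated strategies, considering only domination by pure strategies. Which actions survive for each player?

IESDS → P1:{A,C} P2:{R,S}

P1 drop B (A beats it: P:10>9 Q:11>5 R:9>5 S:10>4 T:9>5)
P1 drop D (A beats it: P:10>1 Q:11>5 R:9>8 S:10>7 T:9>5)
P1 drop E (A beats it: P:10>8 Q:11>9 R:9>6 S:10>7 T:9>7)
P2 drop P (R beats it: A:10>2 C:8>4)
P2 drop Q (R beats it: A:10>7 C:8>0)
P2 drop T (R beats it: A:10>1 C:8>6)
P1→{A,C} P2→{R,S}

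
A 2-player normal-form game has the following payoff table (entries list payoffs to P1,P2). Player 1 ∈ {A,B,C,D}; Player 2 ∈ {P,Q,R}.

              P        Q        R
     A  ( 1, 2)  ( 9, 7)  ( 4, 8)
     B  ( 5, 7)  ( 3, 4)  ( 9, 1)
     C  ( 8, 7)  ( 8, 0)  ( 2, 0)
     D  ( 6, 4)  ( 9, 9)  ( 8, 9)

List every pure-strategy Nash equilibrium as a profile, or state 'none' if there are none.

PSNE = {(C,P), (D,Q)}

(A,P): not NE [P1→C gives 8>1; P2→R gives 8>2]
(A,Q): not NE [P2→R gives 8>7]
(A,R): not NE [P1→B gives 9>4]
(B,P): not NE [P1→C gives 8>5]
(B,Q): not NE [P1→D gives 9>3; P2→P gives 7>4]
(B,R): not NE [P2→P gives 7>1]
(C,P): NE
(C,Q): not NE [P1→D gives 9>8; P2→P gives 7>0]
(C,R): not NE [P1→B gives 9>2; P2→P gives 7>0]
(D,P): not NE [P1→C gives 8>6; P2→R gives 9>4]
(D,Q): NE
(D,R): not NE [P1→B gives 9>8]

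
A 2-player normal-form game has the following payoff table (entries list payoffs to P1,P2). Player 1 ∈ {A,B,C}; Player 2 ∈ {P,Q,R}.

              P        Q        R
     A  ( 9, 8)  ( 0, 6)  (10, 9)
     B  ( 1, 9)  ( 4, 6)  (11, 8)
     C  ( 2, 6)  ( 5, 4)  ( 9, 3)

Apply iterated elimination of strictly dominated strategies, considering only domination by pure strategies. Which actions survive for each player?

P2 drop Q (P beats it: A:8>6 B:9>6 C:6>4)
P1 drop C (A beats it: P:9>2 R:10>9)
P1→{A,B} P2→{P,R}

IESDS → P1:{A,B} P2:{P,R}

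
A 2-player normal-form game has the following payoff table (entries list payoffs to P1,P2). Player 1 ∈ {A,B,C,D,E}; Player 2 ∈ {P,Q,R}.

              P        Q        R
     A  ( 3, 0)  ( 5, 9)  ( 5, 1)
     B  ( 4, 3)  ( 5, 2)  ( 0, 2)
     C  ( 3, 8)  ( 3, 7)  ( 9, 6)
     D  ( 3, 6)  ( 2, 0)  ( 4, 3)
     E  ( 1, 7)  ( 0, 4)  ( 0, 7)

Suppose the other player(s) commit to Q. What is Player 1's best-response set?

argmax u_1 = {A,B}

u_1(A vs Q) = 5
u_1(B vs Q) = 5
u_1(C vs Q) = 3
u_1(D vs Q) = 2
u_1(E vs Q) = 0
max payoff 5 at {A,B}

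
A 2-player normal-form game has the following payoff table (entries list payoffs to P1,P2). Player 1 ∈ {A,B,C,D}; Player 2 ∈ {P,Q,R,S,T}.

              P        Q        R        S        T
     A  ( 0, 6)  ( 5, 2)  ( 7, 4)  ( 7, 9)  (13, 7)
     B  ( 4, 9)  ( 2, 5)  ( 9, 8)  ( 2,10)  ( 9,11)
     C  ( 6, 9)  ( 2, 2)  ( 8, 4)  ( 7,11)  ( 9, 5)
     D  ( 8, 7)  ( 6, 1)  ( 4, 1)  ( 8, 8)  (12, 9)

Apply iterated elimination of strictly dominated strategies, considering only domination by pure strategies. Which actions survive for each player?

IESDS → P1:{A,D} P2:{S,T}

P2 drop P (S beats it: A:9>6 B:10>9 C:11>9 D:8>7)
P2 drop Q (S beats it: A:9>2 B:10>5 C:11>2 D:8>1)
P2 drop R (S beats it: A:9>4 B:10>8 C:11>4 D:8>1)
P1 drop B (A beats it: S:7>2 T:13>9)
P1 drop C (D beats it: S:8>7 T:12>9)
P1→{A,D} P2→{S,T}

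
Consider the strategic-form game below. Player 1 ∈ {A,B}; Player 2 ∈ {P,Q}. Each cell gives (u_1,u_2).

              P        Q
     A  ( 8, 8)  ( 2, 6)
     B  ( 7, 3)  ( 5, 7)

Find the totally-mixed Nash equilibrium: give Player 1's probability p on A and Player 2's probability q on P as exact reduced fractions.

P1 indiff ⇒ q·8+(1-q)·2 = q·7+(1-q)·5 ⇒ q(1) = (1-q)(3) ⇒ q = 3/4
P2 indiff ⇒ p·8+(1-p)·3 = p·6+(1-p)·7 ⇒ p(2) = (1-p)(4) ⇒ p = 2/3

(p,q) = (2/3, 3/4)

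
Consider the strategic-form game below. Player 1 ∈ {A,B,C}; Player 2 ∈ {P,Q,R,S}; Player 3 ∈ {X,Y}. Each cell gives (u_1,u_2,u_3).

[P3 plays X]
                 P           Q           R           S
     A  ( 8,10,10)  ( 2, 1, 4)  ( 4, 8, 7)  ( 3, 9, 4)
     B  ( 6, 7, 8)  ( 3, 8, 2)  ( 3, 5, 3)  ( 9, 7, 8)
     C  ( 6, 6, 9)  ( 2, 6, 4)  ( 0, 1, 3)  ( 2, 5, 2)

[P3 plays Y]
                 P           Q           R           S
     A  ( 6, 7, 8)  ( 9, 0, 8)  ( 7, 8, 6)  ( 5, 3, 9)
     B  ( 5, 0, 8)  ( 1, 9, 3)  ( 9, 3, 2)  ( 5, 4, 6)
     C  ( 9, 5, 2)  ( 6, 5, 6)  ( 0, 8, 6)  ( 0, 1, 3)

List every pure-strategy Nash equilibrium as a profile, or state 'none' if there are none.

(A,P,X): NE
(A,P,Y): not NE [P1→C gives 9>6; P2→R gives 8>7; P3→X gives 10>8]
(A,Q,X): not NE [P1→B gives 3>2; P2→P gives 10>1; P3→Y gives 8>4]
(A,Q,Y): not NE [P2→R gives 8>0]
(A,R,X): not NE [P2→P gives 10>8]
(A,R,Y): not NE [P1→B gives 9>7; P3→X gives 7>6]
(A,S,X): not NE [P1→B gives 9>3; P2→P gives 10>9; P3→Y gives 9>4]
(A,S,Y): not NE [P2→R gives 8>3]
(B,P,X): not NE [P1→A gives 8>6; P2→Q gives 8>7]
(B,P,Y): not NE [P1→C gives 9>5; P2→Q gives 9>0]
(B,Q,X): not NE [P3→Y gives 3>2]
(B,Q,Y): not NE [P1→A gives 9>1]
(B,R,X): not NE [P1→A gives 4>3; P2→Q gives 8>5]
(B,R,Y): not NE [P2→Q gives 9>3; P3→X gives 3>2]
(B,S,X): not NE [P2→Q gives 8>7]
(B,S,Y): not NE [P2→Q gives 9>4; P3→X gives 8>6]
(C,P,X): not NE [P1→A gives 8>6]
(C,P,Y): not NE [P2→R gives 8>5; P3→X gives 9>2]
(C,Q,X): not NE [P1→B gives 3>2; P3→Y gives 6>4]
(C,Q,Y): not NE [P1→A gives 9>6; P2→R gives 8>5]
(C,R,X): not NE [P1→A gives 4>0; P2→Q gives 6>1; P3→Y gives 6>3]
(C,R,Y): not NE [P1→B gives 9>0]
(C,S,X): not NE [P1→B gives 9>2; P2→Q gives 6>5; P3→Y gives 3>2]
(C,S,Y): not NE [P1→B gives 5>0; P2→R gives 8>1]

NE set: (A,P,X)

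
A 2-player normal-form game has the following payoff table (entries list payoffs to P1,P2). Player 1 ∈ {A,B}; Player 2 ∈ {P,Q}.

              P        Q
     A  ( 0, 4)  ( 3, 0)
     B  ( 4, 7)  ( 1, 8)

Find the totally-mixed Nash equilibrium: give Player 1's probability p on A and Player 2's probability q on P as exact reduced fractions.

p=1/5, q=1/3

P1 indiff ⇒ q·0+(1-q)·3 = q·4+(1-q)·1 ⇒ q(-4) = (1-q)(-2) ⇒ q = 1/3
P2 indiff ⇒ p·4+(1-p)·7 = p·0+(1-p)·8 ⇒ p(4) = (1-p)(1) ⇒ p = 1/5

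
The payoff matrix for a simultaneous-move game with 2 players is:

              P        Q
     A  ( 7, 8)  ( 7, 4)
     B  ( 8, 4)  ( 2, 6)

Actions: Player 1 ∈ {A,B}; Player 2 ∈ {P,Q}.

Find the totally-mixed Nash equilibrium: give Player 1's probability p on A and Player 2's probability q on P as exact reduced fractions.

P1 indiff ⇒ q·7+(1-q)·7 = q·8+(1-q)·2 ⇒ q(-1) = (1-q)(-5) ⇒ q = 5/6
P2 indiff ⇒ p·8+(1-p)·4 = p·4+(1-p)·6 ⇒ p(4) = (1-p)(2) ⇒ p = 1/3

(p,q) = (1/3, 5/6)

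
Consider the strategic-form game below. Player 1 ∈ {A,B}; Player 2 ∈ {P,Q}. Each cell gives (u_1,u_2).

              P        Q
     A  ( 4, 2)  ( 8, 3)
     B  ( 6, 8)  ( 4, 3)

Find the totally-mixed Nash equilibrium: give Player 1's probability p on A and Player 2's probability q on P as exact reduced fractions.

P1 mixes 5/6 on A; P2 mixes 2/3 on P

P1 indiff ⇒ q·4+(1-q)·8 = q·6+(1-q)·4 ⇒ q(-2) = (1-q)(-4) ⇒ q = 2/3
P2 indiff ⇒ p·2+(1-p)·8 = p·3+(1-p)·3 ⇒ p(-1) = (1-p)(-5) ⇒ p = 5/6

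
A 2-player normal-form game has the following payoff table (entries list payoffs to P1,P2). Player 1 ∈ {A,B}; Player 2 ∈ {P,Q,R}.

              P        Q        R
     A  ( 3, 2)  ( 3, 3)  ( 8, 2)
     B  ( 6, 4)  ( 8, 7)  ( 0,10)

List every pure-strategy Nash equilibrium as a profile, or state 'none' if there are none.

(A,P): not NE [P1→B gives 6>3; P2→Q gives 3>2]
(A,Q): not NE [P1→B gives 8>3]
(A,R): not NE [P2→Q gives 3>2]
(B,P): not NE [P2→R gives 10>4]
(B,Q): not NE [P2→R gives 10>7]
(B,R): not NE [P1→A gives 8>0]

No pure NE.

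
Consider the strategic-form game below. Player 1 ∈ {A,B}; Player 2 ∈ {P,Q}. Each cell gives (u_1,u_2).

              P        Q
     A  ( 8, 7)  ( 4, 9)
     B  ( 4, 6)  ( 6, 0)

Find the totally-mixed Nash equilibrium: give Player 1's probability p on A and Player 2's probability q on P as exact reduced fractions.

(p,q) = (3/4, 1/3)

P1 indiff ⇒ q·8+(1-q)·4 = q·4+(1-q)·6 ⇒ q(4) = (1-q)(2) ⇒ q = 1/3
P2 indiff ⇒ p·7+(1-p)·6 = p·9+(1-p)·0 ⇒ p(-2) = (1-p)(-6) ⇒ p = 3/4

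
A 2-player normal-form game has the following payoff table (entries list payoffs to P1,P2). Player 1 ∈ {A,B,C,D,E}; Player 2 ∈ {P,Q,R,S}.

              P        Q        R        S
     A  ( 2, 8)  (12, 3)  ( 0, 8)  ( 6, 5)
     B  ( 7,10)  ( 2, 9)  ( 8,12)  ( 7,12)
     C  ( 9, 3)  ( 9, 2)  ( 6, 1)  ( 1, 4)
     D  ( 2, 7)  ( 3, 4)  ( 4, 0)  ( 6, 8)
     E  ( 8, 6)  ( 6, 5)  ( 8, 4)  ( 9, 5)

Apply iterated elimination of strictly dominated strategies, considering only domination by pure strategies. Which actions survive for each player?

P1 drop D (E beats it: P:8>2 Q:6>3 R:8>4 S:9>6)
P2 drop Q (P beats it: A:8>3 B:10>9 C:3>2 E:6>5)
P1 drop A (B beats it: P:7>2 R:8>0 S:7>6)
P1→{B,C,E} P2→{P,R,S}

IESDS → P1:{B,C,E} P2:{P,R,S}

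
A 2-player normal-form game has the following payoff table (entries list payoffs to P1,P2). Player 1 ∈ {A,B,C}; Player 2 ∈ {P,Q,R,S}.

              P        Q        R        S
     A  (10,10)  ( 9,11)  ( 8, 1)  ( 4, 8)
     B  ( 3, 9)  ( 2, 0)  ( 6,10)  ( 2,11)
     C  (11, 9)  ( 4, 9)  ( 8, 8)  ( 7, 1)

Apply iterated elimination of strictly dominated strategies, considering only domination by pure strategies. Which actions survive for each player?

P1 drop B (A beats it: P:10>3 Q:9>2 R:8>6 S:4>2)
P2 drop R (P beats it: A:10>1 C:9>8)
P2 drop S (P beats it: A:10>8 C:9>1)
P1→{A,C} P2→{P,Q}

Remaining: P1:{A,C} P2:{P,Q}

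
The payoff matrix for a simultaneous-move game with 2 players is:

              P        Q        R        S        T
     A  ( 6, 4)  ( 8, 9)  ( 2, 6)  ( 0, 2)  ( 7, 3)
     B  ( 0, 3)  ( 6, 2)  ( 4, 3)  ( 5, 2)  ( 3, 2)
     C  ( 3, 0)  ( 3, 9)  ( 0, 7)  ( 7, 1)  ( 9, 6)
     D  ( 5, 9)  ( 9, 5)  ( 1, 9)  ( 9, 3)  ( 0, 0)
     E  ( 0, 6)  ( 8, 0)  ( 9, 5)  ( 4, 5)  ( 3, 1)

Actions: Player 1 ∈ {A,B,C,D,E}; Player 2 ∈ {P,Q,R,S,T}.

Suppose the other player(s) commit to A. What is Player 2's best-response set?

argmax u_2 = {Q}

u_2(P vs A) = 4
u_2(Q vs A) = 9
u_2(R vs A) = 6
u_2(S vs A) = 2
u_2(T vs A) = 3
max payoff 9 at {Q}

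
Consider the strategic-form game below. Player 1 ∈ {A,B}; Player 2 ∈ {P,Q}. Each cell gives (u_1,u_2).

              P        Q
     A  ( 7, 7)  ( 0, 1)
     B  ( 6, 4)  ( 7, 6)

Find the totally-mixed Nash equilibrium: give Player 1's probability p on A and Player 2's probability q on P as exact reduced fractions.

P1 indiff ⇒ q·7+(1-q)·0 = q·6+(1-q)·7 ⇒ q(1) = (1-q)(7) ⇒ q = 7/8
P2 indiff ⇒ p·7+(1-p)·4 = p·1+(1-p)·6 ⇒ p(6) = (1-p)(2) ⇒ p = 1/4

(p,q) = (1/4, 7/8)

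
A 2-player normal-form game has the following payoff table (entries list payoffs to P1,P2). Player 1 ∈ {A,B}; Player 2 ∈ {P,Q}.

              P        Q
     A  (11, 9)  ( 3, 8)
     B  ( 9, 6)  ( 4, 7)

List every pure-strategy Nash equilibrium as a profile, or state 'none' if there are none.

NE set: (A,P), (B,Q)

(A,P): NE
(A,Q): not NE [P1→B gives 4>3; P2→P gives 9>8]
(B,P): not NE [P1→A gives 11>9; P2→Q gives 7>6]
(B,Q): NE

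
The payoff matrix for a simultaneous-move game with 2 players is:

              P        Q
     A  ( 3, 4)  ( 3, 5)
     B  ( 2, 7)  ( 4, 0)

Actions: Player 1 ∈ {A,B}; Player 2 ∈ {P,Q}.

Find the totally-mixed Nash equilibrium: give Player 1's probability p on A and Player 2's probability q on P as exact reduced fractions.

(p,q) = (7/8, 1/2)

P1 indiff ⇒ q·3+(1-q)·3 = q·2+(1-q)·4 ⇒ q(1) = (1-q)(1) ⇒ q = 1/2
P2 indiff ⇒ p·4+(1-p)·7 = p·5+(1-p)·0 ⇒ p(-1) = (1-p)(-7) ⇒ p = 7/8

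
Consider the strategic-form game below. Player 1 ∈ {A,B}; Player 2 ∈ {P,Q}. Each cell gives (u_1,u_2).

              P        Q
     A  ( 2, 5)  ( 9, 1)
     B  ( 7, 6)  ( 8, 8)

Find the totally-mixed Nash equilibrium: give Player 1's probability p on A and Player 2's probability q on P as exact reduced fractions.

P1 indiff ⇒ q·2+(1-q)·9 = q·7+(1-q)·8 ⇒ q(-5) = (1-q)(-1) ⇒ q = 1/6
P2 indiff ⇒ p·5+(1-p)·6 = p·1+(1-p)·8 ⇒ p(4) = (1-p)(2) ⇒ p = 1/3

(p,q) = (1/3, 1/6)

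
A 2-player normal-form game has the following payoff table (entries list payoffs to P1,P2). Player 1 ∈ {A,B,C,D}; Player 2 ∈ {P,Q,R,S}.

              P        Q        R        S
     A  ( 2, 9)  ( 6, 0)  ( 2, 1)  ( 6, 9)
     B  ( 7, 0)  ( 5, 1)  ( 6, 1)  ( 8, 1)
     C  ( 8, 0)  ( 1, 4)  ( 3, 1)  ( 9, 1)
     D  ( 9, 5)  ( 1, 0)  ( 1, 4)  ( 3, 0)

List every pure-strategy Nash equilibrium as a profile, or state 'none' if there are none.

(A,P): not NE [P1→D gives 9>2]
(A,Q): not NE [P2→S gives 9>0]
(A,R): not NE [P1→B gives 6>2; P2→S gives 9>1]
(A,S): not NE [P1→C gives 9>6]
(B,P): not NE [P1→D gives 9>7; P2→S gives 1>0]
(B,Q): not NE [P1→A gives 6>5]
(B,R): NE
(B,S): not NE [P1→C gives 9>8]
(C,P): not NE [P1→D gives 9>8; P2→Q gives 4>0]
(C,Q): not NE [P1→A gives 6>1]
(C,R): not NE [P1→B gives 6>3; P2→Q gives 4>1]
(C,S): not NE [P2→Q gives 4>1]
(D,P): NE
(D,Q): not NE [P1→A gives 6>1; P2→P gives 5>0]
(D,R): not NE [P1→B gives 6>1; P2→P gives 5>4]
(D,S): not NE [P1→C gives 9>3; P2→P gives 5>0]

Nash profiles: (B,R), (D,P)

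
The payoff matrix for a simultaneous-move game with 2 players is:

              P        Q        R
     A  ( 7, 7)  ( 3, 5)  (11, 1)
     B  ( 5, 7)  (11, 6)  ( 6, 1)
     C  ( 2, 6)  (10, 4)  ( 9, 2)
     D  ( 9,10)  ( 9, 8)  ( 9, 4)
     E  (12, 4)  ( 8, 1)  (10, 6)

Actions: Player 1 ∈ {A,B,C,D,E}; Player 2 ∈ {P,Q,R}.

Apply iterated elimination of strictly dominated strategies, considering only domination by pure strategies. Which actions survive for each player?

IESDS → P1:{A,E} P2:{P,R}

P2 drop Q (P beats it: A:7>5 B:7>6 C:6>4 D:10>8 E:4>1)
P1 drop B (A beats it: P:7>5 R:11>6)
P1 drop C (A beats it: P:7>2 R:11>9)
P1 drop D (E beats it: P:12>9 R:10>9)
P1→{A,E} P2→{P,R}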